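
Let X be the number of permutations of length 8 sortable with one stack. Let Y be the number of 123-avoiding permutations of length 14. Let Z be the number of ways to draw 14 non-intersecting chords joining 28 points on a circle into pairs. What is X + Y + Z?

5350310

Stack-sortable permutations are exactly the 231-avoiding ones, counted by C_n; here n = 8. So X = C_8 = 1430.
For any fixed pattern of length 3, the pattern-avoiding permutations of [14] number C_14. So Y = C_14 = 2674440.
Non-crossing perfect matchings of 2n points on a circle are counted by C_n; with 28 points, n = 14. So Z = C_14 = 2674440.
X + Y + Z = 1430 + 2674440 + 2674440 = 5350310.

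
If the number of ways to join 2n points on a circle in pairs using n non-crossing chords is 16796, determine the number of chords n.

10

Non-crossing pairings of 2n points on a circle are counted by C_n, and C_10 = 16796.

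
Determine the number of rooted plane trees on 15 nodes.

Rooted ordered (plane) trees on m nodes have m−1 edges and are counted by C_{m−1}; m = 15 gives C_14.
C_14 = C_13 · 2(2·13+1)/(13+2) = 742900 · 54/15 = 2674440.

2674440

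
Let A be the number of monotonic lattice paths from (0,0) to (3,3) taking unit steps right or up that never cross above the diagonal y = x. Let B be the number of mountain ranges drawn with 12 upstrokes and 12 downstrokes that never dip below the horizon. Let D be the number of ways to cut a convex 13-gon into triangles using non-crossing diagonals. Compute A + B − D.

Monotone paths in an n×n grid that stay weakly below the diagonal are counted by C_n; here n = 3. So A = C_3 = 5.
A Dyck path with 12 up-steps and 12 down-steps has semilength 12, so there are C_12 of them. So B = C_12 = 208012.
The number of triangulations of a 13-gon is the Catalan number C_11 (index = sides − 2). So D = C_11 = 58786.
A + B − D = 5 + 208012 − 58786 = 149231.

149231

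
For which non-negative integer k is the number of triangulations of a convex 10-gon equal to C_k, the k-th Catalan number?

8

The number of triangulations of a 10-gon is the Catalan number C_8 (index = sides − 2).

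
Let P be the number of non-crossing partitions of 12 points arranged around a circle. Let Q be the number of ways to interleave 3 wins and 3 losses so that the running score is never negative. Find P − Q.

208007

Non-crossing partitions of an n-element set are counted by C_n; here n = 12. So P = C_12 = 208012.
Ballot sequences with n votes each where one side never trails are Dyck words, counted by C_n; here n = 3. So Q = C_3 = 5.
P − Q = 208012 − 5 = 208007.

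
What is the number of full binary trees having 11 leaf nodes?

Full binary trees with 11 leaves have 11−1 = 10 internal nodes, so there are C_10 of them.
C_10 = C(20,10)/11 = 184756/11 = 16796.

16796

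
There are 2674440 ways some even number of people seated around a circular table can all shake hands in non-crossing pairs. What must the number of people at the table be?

28

Non-crossing handshake pairings of 2n people are counted by C_n; 2674440 = C_14.
So n = 14, and there are 2n = 28 people.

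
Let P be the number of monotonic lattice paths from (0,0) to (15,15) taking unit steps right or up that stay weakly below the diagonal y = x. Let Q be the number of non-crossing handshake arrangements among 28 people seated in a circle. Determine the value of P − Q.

7020405

Monotone paths in an n×n grid that stay weakly below the diagonal are counted by C_n; here n = 15. So P = C_15 = 9694845.
With 28 = 2·14 people, non-crossing handshake pairings are non-crossing perfect matchings on a circle, counted by C_14. So Q = C_14 = 2674440.
P − Q = 9694845 − 2674440 = 7020405.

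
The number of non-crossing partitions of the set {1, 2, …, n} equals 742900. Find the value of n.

13

Non-crossing partitions of [n] are counted by C_n; 742900 = C_13.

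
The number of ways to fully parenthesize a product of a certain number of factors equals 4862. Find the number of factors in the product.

Parenthesizations of m factors are counted by C_{m−1}; 4862 = C_9.
So the index is 9, and the number of factors is 9 + 1 = 10.

10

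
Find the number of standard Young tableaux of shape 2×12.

208012

Standard Young tableaux of shape 2×n are counted by C_n; here n = 12.
C_12 = 208012.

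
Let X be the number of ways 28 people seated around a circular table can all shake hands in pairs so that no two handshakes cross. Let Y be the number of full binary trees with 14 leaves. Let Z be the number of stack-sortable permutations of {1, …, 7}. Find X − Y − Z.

With 28 = 2·14 people, non-crossing handshake pairings are non-crossing perfect matchings on a circle, counted by C_14. So X = C_14 = 2674440.
A full binary tree with L leaves has L−1 internal nodes and is counted by C_{L−1}; L = 14 gives C_13. So Y = C_13 = 742900.
Stack-sortable permutations are exactly the 231-avoiding ones, counted by C_n; here n = 7. So Z = C_7 = 429.
X − Y − Z = 2674440 − 742900 − 429 = 1931111.

1931111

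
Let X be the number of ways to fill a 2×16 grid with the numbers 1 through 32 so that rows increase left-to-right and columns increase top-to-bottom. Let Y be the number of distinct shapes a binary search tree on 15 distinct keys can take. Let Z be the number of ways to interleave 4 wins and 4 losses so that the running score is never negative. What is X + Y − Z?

Standard Young tableaux of shape 2×n are counted by C_n; here n = 16. So X = C_16 = 35357670.
Rooted binary trees with 15 nodes (each child slot possibly empty) number C_15. So Y = C_15 = 9694845.
Reading a vote for the leader as '(' and for the other as ')' turns such a sequence into a balanced string of 4 pairs, so the count is C_4. So Z = C_4 = 14.
X + Y − Z = 35357670 + 9694845 − 14 = 45052501.

45052501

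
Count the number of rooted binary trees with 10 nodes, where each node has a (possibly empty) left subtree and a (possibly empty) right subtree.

16796

Rooted binary trees with 10 nodes (each child slot possibly empty) number C_10.
C_10 = C_9 · 2(2·9+1)/(9+2) = 4862 · 38/11 = 16796.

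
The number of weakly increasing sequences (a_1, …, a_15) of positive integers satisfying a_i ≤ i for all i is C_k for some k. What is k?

Weakly increasing sequences with a_i ≤ i biject with Dyck paths of semilength 15, so there are C_15.

15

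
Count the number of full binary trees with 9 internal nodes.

4862

Full binary trees with n internal nodes are counted by C_n; here n = 9.
C_9 = C(18,9)/10 = 48620/10 = 4862.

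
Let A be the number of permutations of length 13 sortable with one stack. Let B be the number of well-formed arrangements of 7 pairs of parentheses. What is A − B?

742471

Stack-sortable permutations are exactly the 231-avoiding ones, counted by C_n; here n = 13. So A = C_13 = 742900.
A balanced arrangement of 7 bracket pairs is a Dyck word of semilength 7, so the count is C_7. So B = C_7 = 429.
A − B = 742900 − 429 = 742471.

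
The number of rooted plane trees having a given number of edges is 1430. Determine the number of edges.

Rooted ordered trees with n edges are counted by C_n, and C_8 = 1430.

8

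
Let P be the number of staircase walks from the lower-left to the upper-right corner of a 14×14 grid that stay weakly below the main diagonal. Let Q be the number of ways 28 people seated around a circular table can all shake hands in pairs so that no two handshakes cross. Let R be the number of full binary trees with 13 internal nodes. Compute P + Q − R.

4605980

Monotone paths in an n×n grid that stay weakly below the diagonal are counted by C_n; here n = 14. So P = C_14 = 2674440.
With 28 = 2·14 people, non-crossing handshake pairings are non-crossing perfect matchings on a circle, counted by C_14. So Q = C_14 = 2674440.
The number of full binary trees on 13 internal nodes is the Catalan number C_13. So R = C_13 = 742900.
P + Q − R = 2674440 + 2674440 − 742900 = 4605980.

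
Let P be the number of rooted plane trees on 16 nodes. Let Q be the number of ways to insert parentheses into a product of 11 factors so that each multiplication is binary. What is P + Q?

9711641

Rooted ordered (plane) trees on m nodes have m−1 edges and are counted by C_{m−1}; m = 16 gives C_15. So P = C_15 = 9694845.
Ways to associate a product of 11 factors correspond to binary trees on 11 leaves, so the count is C_10. So Q = C_10 = 16796.
P + Q = 9694845 + 16796 = 9711641.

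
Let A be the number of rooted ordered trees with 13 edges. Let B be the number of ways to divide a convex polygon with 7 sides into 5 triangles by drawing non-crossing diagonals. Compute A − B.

742858

A rooted plane tree with 13 edges has 14 nodes, and the count is C_13. So A = C_13 = 742900.
Triangulations of a convex m-gon are counted by C_{m−2}; with m = 7 this is C_5. So B = C_5 = 42.
A − B = 742900 − 42 = 742858.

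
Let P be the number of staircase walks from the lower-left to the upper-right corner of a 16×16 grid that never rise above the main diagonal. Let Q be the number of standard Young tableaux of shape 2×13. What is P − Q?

34614770

Sub-diagonal monotone paths from (0,0) to (16,16) biject with Dyck paths of semilength 16, giving C_16. So P = C_16 = 35357670.
Standard Young tableaux of shape 2×n are counted by C_n; here n = 13. So Q = C_13 = 742900.
P − Q = 35357670 − 742900 = 34614770.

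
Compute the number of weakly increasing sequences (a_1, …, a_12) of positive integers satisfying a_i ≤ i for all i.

208012

Such sub-staircase sequences of length n are counted by C_n; here n = 12.
C_12 = 208012.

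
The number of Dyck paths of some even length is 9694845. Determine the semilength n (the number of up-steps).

Dyck paths of semilength n are counted by C_n. Since C_15 = 9694845, the index is 15.

15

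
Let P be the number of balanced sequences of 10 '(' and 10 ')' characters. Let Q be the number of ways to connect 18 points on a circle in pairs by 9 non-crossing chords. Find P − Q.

With 10 pairs the number of balanced bracket strings is the Catalan number C_10. So P = C_10 = 16796.
Non-crossing perfect matchings of 2n points on a circle are counted by C_n; with 18 points, n = 9. So Q = C_9 = 4862.
P − Q = 16796 − 4862 = 11934.

11934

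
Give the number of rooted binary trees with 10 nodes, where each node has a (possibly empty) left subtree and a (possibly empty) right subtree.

16796

Binary trees (left/right distinguished) on n nodes are counted by C_n; here n = 10.
C_10 = 16796.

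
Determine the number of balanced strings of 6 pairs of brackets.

132

With 6 pairs the number of balanced bracket strings is the Catalan number C_6.
C_6 = 132.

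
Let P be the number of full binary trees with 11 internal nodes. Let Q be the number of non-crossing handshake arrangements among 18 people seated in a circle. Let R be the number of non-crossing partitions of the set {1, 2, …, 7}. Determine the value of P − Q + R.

The number of full binary trees on 11 internal nodes is the Catalan number C_11. So P = C_11 = 58786.
With 18 = 2·9 people, non-crossing handshake pairings are non-crossing perfect matchings on a circle, counted by C_9. So Q = C_9 = 4862.
Non-crossing partitions of an n-element set are counted by C_n; here n = 7. So R = C_7 = 429.
P − Q + R = 58786 − 4862 + 429 = 54353.

54353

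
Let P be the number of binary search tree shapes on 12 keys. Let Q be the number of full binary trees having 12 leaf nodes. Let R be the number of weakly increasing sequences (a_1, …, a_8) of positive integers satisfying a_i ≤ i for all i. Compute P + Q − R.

Rooted binary trees with 12 nodes (each child slot possibly empty) number C_12. So P = C_12 = 208012.
A full binary tree with L leaves has L−1 internal nodes and is counted by C_{L−1}; L = 12 gives C_11. So Q = C_11 = 58786.
Weakly increasing sequences with a_i ≤ i biject with Dyck paths of semilength 8, so there are C_8. So R = C_8 = 1430.
P + Q − R = 208012 + 58786 − 1430 = 265368.

265368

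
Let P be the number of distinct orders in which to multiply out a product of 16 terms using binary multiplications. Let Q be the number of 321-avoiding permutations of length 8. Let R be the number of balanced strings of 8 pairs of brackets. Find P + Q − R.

Bracketing 16 factors into binary products is counted by C_{16−1} = C_15. So P = C_15 = 9694845.
For any fixed pattern of length 3, the pattern-avoiding permutations of [8] number C_8. So Q = C_8 = 1430.
With 8 pairs the number of balanced bracket strings is the Catalan number C_8. So R = C_8 = 1430.
P + Q − R = 9694845 + 1430 − 1430 = 9694845.

9694845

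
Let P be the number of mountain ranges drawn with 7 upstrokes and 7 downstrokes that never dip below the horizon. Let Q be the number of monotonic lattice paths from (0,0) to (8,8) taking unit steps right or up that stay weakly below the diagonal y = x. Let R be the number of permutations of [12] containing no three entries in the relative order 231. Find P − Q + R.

207011

Dyck paths of semilength n (length 2n) are counted by C_n; here n = 7. So P = C_7 = 429.
Monotone paths in an n×n grid that stay weakly below the diagonal are counted by C_n; here n = 8. So Q = C_8 = 1430.
For any fixed pattern of length 3, the pattern-avoiding permutations of [12] number C_12. So R = C_12 = 208012.
P − Q + R = 429 − 1430 + 208012 = 207011.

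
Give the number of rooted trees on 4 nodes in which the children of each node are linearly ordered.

5

A rooted plane tree on 4 nodes has 3 edges, and such trees are counted by C_3.
C_3 = C(6,3)/4 = 20/4 = 5.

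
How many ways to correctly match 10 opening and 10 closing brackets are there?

With 10 pairs the number of balanced bracket strings is the Catalan number C_10.
C_10 = C_9 · 2(2·9+1)/(9+2) = 4862 · 38/11 = 16796.

16796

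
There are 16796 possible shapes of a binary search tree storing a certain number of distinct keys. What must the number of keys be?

Binary search tree shapes on n keys are counted by C_n; 16796 = C_10.

10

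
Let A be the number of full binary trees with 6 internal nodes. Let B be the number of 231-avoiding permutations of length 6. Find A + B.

264

The number of full binary trees on 6 internal nodes is the Catalan number C_6. So A = C_6 = 132.
For any fixed pattern of length 3, the pattern-avoiding permutations of [6] number C_6. So B = C_6 = 132.
A + B = 132 + 132 = 264.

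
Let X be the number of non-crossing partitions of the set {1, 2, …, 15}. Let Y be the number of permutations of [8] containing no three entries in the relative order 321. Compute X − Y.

9693415

Non-crossing partitions of an n-element set are counted by C_n; here n = 15. So X = C_15 = 9694845.
Permutations of [n] avoiding any single length-3 pattern are counted by C_n; here n = 8. So Y = C_8 = 1430.
X − Y = 9694845 − 1430 = 9693415.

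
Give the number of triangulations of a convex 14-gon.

Triangulations of a convex m-gon are counted by C_{m−2}; with m = 14 this is C_12.
C_12 = C(24,12)/13 = 2704156/13 = 208012.

208012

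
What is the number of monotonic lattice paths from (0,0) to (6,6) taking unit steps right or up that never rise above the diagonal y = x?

132

Monotone paths in an n×n grid that stay weakly below the diagonal are counted by C_n; here n = 6.
C_6 = C(12,6)/7 = 924/7 = 132.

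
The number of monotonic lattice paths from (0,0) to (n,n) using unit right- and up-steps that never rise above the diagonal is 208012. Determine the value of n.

Such diagonal-avoiding paths in an n×n grid are counted by C_n; 208012 = C_12.

12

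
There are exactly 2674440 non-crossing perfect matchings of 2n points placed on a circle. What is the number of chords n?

Non-crossing pairings of 2n points on a circle are counted by C_n, and C_14 = 2674440.

14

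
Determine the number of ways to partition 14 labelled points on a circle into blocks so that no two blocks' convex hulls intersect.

2674440

The non-crossing partitions of [14] form a lattice of size C_14.
C_14 = C_13 · 2(2·13+1)/(13+2) = 742900 · 54/15 = 2674440.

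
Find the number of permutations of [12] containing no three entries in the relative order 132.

For any fixed pattern of length 3, the pattern-avoiding permutations of [12] number C_12.
C_12 = C(24,12)/13 = 2704156/13 = 208012.

208012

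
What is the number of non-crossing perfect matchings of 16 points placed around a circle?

Non-crossing perfect matchings of 2n points on a circle are counted by C_n; with 16 points, n = 8.
C_8 = 1430.

1430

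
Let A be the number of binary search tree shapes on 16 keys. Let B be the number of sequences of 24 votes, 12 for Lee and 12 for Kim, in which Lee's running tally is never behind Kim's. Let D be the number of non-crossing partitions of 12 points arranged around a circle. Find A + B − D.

Rooted binary trees with 16 nodes (each child slot possibly empty) number C_16. So A = C_16 = 35357670.
Ballot sequences with n votes each where one side never trails are Dyck words, counted by C_n; here n = 12. So B = C_12 = 208012.
The non-crossing partitions of [12] form a lattice of size C_12. So D = C_12 = 208012.
A + B − D = 35357670 + 208012 − 208012 = 35357670.

35357670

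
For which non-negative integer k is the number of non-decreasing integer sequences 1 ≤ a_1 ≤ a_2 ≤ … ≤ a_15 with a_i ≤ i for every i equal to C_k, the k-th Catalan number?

15

Weakly increasing sequences with a_i ≤ i biject with Dyck paths of semilength 15, so there are C_15.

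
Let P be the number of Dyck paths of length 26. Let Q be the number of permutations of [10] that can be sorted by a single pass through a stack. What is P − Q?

726104

Paths of 13 up- and 13 down-steps that never dip below the axis are Dyck paths; their count is C_13. So P = C_13 = 742900.
Stack-sortable permutations are exactly the 231-avoiding ones, counted by C_n; here n = 10. So Q = C_10 = 16796.
P − Q = 742900 − 16796 = 726104.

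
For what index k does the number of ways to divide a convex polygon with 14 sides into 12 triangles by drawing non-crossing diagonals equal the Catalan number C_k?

Triangulations of a convex m-gon are counted by C_{m−2}; with m = 14 this is C_12.

12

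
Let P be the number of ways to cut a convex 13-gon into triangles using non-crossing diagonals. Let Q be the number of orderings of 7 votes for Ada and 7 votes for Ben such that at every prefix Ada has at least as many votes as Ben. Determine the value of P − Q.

A convex 13-gon is triangulated into 11 triangles, and the number of such triangulations is the Catalan number C_{13−2} = C_11. So P = C_11 = 58786.
Reading a vote for the leader as '(' and for the other as ')' turns such a sequence into a balanced string of 7 pairs, so the count is C_7. So Q = C_7 = 429.
P − Q = 58786 − 429 = 58357.

58357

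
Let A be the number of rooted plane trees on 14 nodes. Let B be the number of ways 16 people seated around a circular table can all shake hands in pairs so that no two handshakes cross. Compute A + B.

744330

Rooted ordered (plane) trees on m nodes have m−1 edges and are counted by C_{m−1}; m = 14 gives C_13. So A = C_13 = 742900.
With 16 = 2·8 people, non-crossing handshake pairings are non-crossing perfect matchings on a circle, counted by C_8. So B = C_8 = 1430.
A + B = 742900 + 1430 = 744330.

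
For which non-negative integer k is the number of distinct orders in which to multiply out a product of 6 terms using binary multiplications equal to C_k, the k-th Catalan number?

5

Ways to associate a product of 6 factors correspond to binary trees on 6 leaves, so the count is C_5.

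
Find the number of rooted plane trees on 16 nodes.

Rooted ordered (plane) trees on m nodes have m−1 edges and are counted by C_{m−1}; m = 16 gives C_15.
C_15 = C(30,15)/16 = 155117520/16 = 9694845.

9694845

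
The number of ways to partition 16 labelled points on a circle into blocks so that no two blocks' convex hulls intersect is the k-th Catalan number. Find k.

16

The non-crossing partitions of [16] form a lattice of size C_16.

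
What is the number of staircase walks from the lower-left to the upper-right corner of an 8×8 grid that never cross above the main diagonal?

1430

Monotone paths in an n×n grid that stay weakly below the diagonal are counted by C_n; here n = 8.
C_8 = C_7 · 2(2·7+1)/(7+2) = 429 · 30/9 = 1430.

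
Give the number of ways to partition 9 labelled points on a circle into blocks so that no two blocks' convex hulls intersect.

Non-crossing partitions of an n-element set are counted by C_n; here n = 9.
C_9 = C(18,9)/10 = 48620/10 = 4862.

4862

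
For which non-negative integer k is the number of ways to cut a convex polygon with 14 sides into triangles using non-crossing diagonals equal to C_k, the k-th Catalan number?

Triangulations of a convex m-gon are counted by C_{m−2}; with m = 14 this is C_12.

12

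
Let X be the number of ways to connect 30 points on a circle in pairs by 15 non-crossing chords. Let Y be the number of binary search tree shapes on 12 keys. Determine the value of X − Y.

Non-crossing perfect matchings of 2n points on a circle are counted by C_n; with 30 points, n = 15. So X = C_15 = 9694845.
Binary trees (left/right distinguished) on n nodes are counted by C_n; here n = 12. So Y = C_12 = 208012.
X − Y = 9694845 − 208012 = 9486833.

9486833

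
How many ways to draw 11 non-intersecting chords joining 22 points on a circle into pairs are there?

Non-crossing perfect matchings of 2n points on a circle are counted by C_n; with 22 points, n = 11.
C_11 = C(22,11)/12 = 705432/12 = 58786.

58786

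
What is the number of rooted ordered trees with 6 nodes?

A rooted plane tree on 6 nodes has 5 edges, and such trees are counted by C_5.
C_5 = C(10,5)/6 = 252/6 = 42.

42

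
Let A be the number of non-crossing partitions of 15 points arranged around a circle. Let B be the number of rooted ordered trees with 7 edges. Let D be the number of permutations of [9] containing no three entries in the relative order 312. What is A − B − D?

9689554

Non-crossing partitions of an n-element set are counted by C_n; here n = 15. So A = C_15 = 9694845.
Rooted ordered trees with n edges are counted by C_n; here n = 7. So B = C_7 = 429.
For any fixed pattern of length 3, the pattern-avoiding permutations of [9] number C_9. So D = C_9 = 4862.
A − B − D = 9694845 − 429 − 4862 = 9689554.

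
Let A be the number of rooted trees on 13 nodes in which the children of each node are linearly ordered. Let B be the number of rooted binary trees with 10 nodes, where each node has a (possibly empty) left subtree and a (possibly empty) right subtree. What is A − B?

191216

Rooted ordered (plane) trees on m nodes have m−1 edges and are counted by C_{m−1}; m = 13 gives C_12. So A = C_12 = 208012.
There are C_n binary search tree shapes on n keys; with n = 10 that is C_10. So B = C_10 = 16796.
A − B = 208012 − 16796 = 191216.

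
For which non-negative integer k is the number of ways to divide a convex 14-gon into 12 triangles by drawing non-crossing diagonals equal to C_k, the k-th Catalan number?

A convex 14-gon is triangulated into 12 triangles, and the number of such triangulations is the Catalan number C_{14−2} = C_12.

12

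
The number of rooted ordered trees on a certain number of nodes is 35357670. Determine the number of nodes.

17

Rooted ordered trees on m nodes are counted by C_{m−1}. The Catalan number equal to 35357670 is C_16.
So the index is 16, and the number of nodes is 16 + 1 = 17.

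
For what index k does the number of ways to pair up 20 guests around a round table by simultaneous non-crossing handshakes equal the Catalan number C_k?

Non-crossing handshake pairings of 2n people are counted by C_n; 20 people gives n = 10.

10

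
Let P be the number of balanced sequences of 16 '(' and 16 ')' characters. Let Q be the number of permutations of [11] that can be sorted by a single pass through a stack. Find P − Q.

Balanced strings of n pairs of brackets are counted by C_n; here n = 16. So P = C_16 = 35357670.
By Knuth's characterisation, the stack-sortable permutations of length 11 are the 231-avoiders, numbering C_11. So Q = C_11 = 58786.
P − Q = 35357670 − 58786 = 35298884.

35298884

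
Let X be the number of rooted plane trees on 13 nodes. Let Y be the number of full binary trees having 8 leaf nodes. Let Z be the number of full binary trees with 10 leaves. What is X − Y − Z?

A rooted plane tree on 13 nodes has 12 edges, and such trees are counted by C_12. So X = C_12 = 208012.
A full binary tree with L leaves has L−1 internal nodes and is counted by C_{L−1}; L = 8 gives C_7. So Y = C_7 = 429.
Full binary trees with 10 leaves have 10−1 = 9 internal nodes, so there are C_9 of them. So Z = C_9 = 4862.
X − Y − Z = 208012 − 429 − 4862 = 202721.

202721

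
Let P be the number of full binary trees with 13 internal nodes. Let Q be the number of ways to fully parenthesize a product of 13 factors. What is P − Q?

534888

Full binary trees with n internal nodes are counted by C_n; here n = 13. So P = C_13 = 742900.
Parenthesizations of m factors correspond to full binary trees with m leaves, counted by C_{m−1}; m = 13 gives C_12. So Q = C_12 = 208012.
P − Q = 742900 − 208012 = 534888.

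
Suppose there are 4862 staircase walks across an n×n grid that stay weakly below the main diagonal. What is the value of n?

Such diagonal-avoiding paths in an n×n grid are counted by C_n, and C_9 = 4862.

9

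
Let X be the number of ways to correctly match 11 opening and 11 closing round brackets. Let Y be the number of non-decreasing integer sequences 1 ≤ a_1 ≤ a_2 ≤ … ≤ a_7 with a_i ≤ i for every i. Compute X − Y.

58357

With 11 pairs the number of balanced bracket strings is the Catalan number C_11. So X = C_11 = 58786.
Such sub-staircase sequences of length n are counted by C_n; here n = 7. So Y = C_7 = 429.
X − Y = 58786 − 429 = 58357.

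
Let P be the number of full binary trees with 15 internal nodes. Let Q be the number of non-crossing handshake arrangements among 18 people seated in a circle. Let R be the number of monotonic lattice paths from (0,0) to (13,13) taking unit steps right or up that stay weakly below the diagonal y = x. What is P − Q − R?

8947083

The number of full binary trees on 15 internal nodes is the Catalan number C_15. So P = C_15 = 9694845.
With 18 = 2·9 people, non-crossing handshake pairings are non-crossing perfect matchings on a circle, counted by C_9. So Q = C_9 = 4862.
Monotone paths in an n×n grid that stay weakly below the diagonal are counted by C_n; here n = 13. So R = C_13 = 742900.
P − Q − R = 9694845 − 4862 − 742900 = 8947083.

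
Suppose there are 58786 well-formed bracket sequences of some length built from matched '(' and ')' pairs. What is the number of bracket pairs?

Balanced strings of n bracket-pairs are counted by C_n; 58786 = C_11.

11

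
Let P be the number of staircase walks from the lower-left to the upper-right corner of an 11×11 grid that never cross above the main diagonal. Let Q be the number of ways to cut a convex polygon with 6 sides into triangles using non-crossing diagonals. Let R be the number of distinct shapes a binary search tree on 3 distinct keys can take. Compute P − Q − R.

Sub-diagonal monotone paths from (0,0) to (11,11) biject with Dyck paths of semilength 11, giving C_11. So P = C_11 = 58786.
A convex 6-gon is triangulated into 4 triangles, and the number of such triangulations is the Catalan number C_{6−2} = C_4. So Q = C_4 = 14.
Rooted binary trees with 3 nodes (each child slot possibly empty) number C_3. So R = C_3 = 5.
P − Q − R = 58786 − 14 − 5 = 58767.

58767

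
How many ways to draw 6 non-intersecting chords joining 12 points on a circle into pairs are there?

Pairing 12 circle points by 6 non-crossing chords gives C_6 matchings.
C_6 = C(12,6)/7 = 924/7 = 132.

132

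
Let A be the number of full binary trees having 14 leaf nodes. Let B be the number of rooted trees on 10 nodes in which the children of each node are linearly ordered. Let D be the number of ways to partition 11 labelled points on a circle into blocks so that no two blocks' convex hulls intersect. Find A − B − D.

679252

A full binary tree with L leaves has L−1 internal nodes and is counted by C_{L−1}; L = 14 gives C_13. So A = C_13 = 742900.
A rooted plane tree on 10 nodes has 9 edges, and such trees are counted by C_9. So B = C_9 = 4862.
The non-crossing partitions of [11] form a lattice of size C_11. So D = C_11 = 58786.
A − B − D = 742900 − 4862 − 58786 = 679252.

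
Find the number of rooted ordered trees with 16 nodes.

A rooted plane tree on 16 nodes has 15 edges, and such trees are counted by C_15.
C_15 = C(30,15)/16 = 155117520/16 = 9694845.

9694845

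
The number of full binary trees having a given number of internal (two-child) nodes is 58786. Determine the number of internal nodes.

Full binary trees with n internal nodes are counted by C_n. The Catalan number equal to 58786 is C_11.

11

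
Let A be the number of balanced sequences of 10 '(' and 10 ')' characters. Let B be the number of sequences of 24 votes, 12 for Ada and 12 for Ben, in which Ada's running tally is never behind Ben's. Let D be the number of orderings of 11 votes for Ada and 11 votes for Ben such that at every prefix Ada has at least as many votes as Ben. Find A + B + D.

283594

A balanced arrangement of 10 bracket pairs is a Dyck word of semilength 10, so the count is C_10. So A = C_10 = 16796.
Reading a vote for the leader as '(' and for the other as ')' turns such a sequence into a balanced string of 12 pairs, so the count is C_12. So B = C_12 = 208012.
Ballot sequences with n votes each where one side never trails are Dyck words, counted by C_n; here n = 11. So D = C_11 = 58786.
A + B + D = 16796 + 208012 + 58786 = 283594.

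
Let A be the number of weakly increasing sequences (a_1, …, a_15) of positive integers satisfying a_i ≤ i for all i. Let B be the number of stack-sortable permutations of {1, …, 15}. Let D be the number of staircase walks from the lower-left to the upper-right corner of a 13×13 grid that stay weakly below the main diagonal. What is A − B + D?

Weakly increasing sequences with a_i ≤ i biject with Dyck paths of semilength 15, so there are C_15. So A = C_15 = 9694845.
Stack-sortable permutations are exactly the 231-avoiding ones, counted by C_n; here n = 15. So B = C_15 = 9694845.
Monotone paths in an n×n grid that stay weakly below the diagonal are counted by C_n; here n = 13. So D = C_13 = 742900.
A − B + D = 9694845 − 9694845 + 742900 = 742900.

742900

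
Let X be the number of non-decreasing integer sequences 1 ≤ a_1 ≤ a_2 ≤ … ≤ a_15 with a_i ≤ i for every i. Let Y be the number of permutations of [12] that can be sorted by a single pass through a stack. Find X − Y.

9486833

Weakly increasing sequences with a_i ≤ i biject with Dyck paths of semilength 15, so there are C_15. So X = C_15 = 9694845.
By Knuth's characterisation, the stack-sortable permutations of length 12 are the 231-avoiders, numbering C_12. So Y = C_12 = 208012.
X − Y = 9694845 − 208012 = 9486833.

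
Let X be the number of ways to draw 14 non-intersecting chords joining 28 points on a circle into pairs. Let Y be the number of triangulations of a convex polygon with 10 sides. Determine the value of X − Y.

Non-crossing perfect matchings of 2n points on a circle are counted by C_n; with 28 points, n = 14. So X = C_14 = 2674440.
The number of triangulations of a 10-gon is the Catalan number C_8 (index = sides − 2). So Y = C_8 = 1430.
X − Y = 2674440 − 1430 = 2673010.

2673010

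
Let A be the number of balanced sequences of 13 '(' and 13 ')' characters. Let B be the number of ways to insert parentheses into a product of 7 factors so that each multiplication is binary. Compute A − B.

Balanced strings of n pairs of brackets are counted by C_n; here n = 13. So A = C_13 = 742900.
Ways to associate a product of 7 factors correspond to binary trees on 7 leaves, so the count is C_6. So B = C_6 = 132.
A − B = 742900 − 132 = 742768.

742768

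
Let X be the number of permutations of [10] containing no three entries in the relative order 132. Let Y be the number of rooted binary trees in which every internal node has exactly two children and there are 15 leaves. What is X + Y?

2691236

For any fixed pattern of length 3, the pattern-avoiding permutations of [10] number C_10. So X = C_10 = 16796.
A full binary tree with L leaves has L−1 internal nodes and is counted by C_{L−1}; L = 15 gives C_14. So Y = C_14 = 2674440.
X + Y = 16796 + 2674440 = 2691236.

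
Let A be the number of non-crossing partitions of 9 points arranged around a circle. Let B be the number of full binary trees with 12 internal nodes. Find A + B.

The non-crossing partitions of [9] form a lattice of size C_9. So A = C_9 = 4862.
Full binary trees with n internal nodes are counted by C_n; here n = 12. So B = C_12 = 208012.
A + B = 4862 + 208012 = 212874.

212874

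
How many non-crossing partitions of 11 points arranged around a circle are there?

Non-crossing partitions of an n-element set are counted by C_n; here n = 11.
C_11 = C(22,11)/12 = 705432/12 = 58786.

58786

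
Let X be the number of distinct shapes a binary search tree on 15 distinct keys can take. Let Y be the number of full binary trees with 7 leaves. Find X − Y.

9694713

Rooted binary trees with 15 nodes (each child slot possibly empty) number C_15. So X = C_15 = 9694845.
Full binary trees with 7 leaves have 7−1 = 6 internal nodes, so there are C_6 of them. So Y = C_6 = 132.
X − Y = 9694845 − 132 = 9694713.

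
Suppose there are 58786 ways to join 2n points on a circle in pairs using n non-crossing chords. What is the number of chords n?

Non-crossing pairings of 2n points on a circle are counted by C_n. The Catalan number equal to 58786 is C_11.

11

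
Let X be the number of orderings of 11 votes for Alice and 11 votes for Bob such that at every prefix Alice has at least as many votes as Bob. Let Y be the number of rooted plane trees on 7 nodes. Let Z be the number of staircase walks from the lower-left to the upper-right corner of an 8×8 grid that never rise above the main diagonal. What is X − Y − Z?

Reading a vote for the leader as '(' and for the other as ')' turns such a sequence into a balanced string of 11 pairs, so the count is C_11. So X = C_11 = 58786.
Rooted ordered (plane) trees on m nodes have m−1 edges and are counted by C_{m−1}; m = 7 gives C_6. So Y = C_6 = 132.
Sub-diagonal monotone paths from (0,0) to (8,8) biject with Dyck paths of semilength 8, giving C_8. So Z = C_8 = 1430.
X − Y − Z = 58786 − 132 − 1430 = 57224.

57224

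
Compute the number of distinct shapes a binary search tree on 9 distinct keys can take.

4862

Binary trees (left/right distinguished) on n nodes are counted by C_n; here n = 9.
C_9 = C(18,9)/10 = 48620/10 = 4862.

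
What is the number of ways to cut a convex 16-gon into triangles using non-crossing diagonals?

A convex 16-gon is triangulated into 14 triangles, and the number of such triangulations is the Catalan number C_{16−2} = C_14.
C_14 = 2674440.

2674440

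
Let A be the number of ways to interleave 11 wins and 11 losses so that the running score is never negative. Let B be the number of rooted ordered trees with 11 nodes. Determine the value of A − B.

Reading a vote for the leader as '(' and for the other as ')' turns such a sequence into a balanced string of 11 pairs, so the count is C_11. So A = C_11 = 58786.
Rooted ordered (plane) trees on m nodes have m−1 edges and are counted by C_{m−1}; m = 11 gives C_10. So B = C_10 = 16796.
A − B = 58786 − 16796 = 41990.

41990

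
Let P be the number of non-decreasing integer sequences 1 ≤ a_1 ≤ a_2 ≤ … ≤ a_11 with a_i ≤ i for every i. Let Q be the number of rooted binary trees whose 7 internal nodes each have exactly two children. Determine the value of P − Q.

58357

Weakly increasing sequences with a_i ≤ i biject with Dyck paths of semilength 11, so there are C_11. So P = C_11 = 58786.
Full binary trees with n internal nodes are counted by C_n; here n = 7. So Q = C_7 = 429.
P − Q = 58786 − 429 = 58357.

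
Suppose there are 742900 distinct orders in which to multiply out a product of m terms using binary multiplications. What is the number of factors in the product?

14

Parenthesizations of m factors are counted by C_{m−1}. The Catalan number equal to 742900 is C_13.
So the index is 13, and the number of factors is 13 + 1 = 14.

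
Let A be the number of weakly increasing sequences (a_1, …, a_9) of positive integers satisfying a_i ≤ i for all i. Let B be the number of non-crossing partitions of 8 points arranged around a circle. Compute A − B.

3432

Such sub-staircase sequences of length n are counted by C_n; here n = 9. So A = C_9 = 4862.
Non-crossing partitions of an n-element set are counted by C_n; here n = 8. So B = C_8 = 1430.
A − B = 4862 − 1430 = 3432.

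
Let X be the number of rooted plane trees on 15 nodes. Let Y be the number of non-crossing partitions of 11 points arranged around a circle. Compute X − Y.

2615654

Rooted ordered (plane) trees on m nodes have m−1 edges and are counted by C_{m−1}; m = 15 gives C_14. So X = C_14 = 2674440.
The non-crossing partitions of [11] form a lattice of size C_11. So Y = C_11 = 58786.
X − Y = 2674440 − 58786 = 2615654.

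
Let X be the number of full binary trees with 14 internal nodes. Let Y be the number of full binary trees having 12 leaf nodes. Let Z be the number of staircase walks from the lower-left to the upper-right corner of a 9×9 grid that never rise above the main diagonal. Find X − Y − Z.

The number of full binary trees on 14 internal nodes is the Catalan number C_14. So X = C_14 = 2674440.
A full binary tree with L leaves has L−1 internal nodes and is counted by C_{L−1}; L = 12 gives C_11. So Y = C_11 = 58786.
Sub-diagonal monotone paths from (0,0) to (9,9) biject with Dyck paths of semilength 9, giving C_9. So Z = C_9 = 4862.
X − Y − Z = 2674440 − 58786 − 4862 = 2610792.

2610792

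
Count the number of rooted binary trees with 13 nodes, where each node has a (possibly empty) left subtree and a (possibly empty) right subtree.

742900

Binary trees (left/right distinguished) on n nodes are counted by C_n; here n = 13.
C_13 = C(26,13)/14 = 10400600/14 = 742900.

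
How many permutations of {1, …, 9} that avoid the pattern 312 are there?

Permutations of [n] avoiding any single length-3 pattern are counted by C_n; here n = 9.
C_9 = C_8 · 2(2·8+1)/(8+2) = 1430 · 34/10 = 4862.

4862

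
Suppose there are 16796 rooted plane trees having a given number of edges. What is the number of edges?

10

Rooted ordered trees with n edges are counted by C_n; 16796 = C_10.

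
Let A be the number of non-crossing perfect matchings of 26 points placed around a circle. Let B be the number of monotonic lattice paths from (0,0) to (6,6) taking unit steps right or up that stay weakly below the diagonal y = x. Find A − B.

Non-crossing perfect matchings of 2n points on a circle are counted by C_n; with 26 points, n = 13. So A = C_13 = 742900.
Monotone paths in an n×n grid that stay weakly below the diagonal are counted by C_n; here n = 6. So B = C_6 = 132.
A − B = 742900 − 132 = 742768.

742768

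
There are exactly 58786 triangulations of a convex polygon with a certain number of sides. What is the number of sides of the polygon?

13

Triangulations of a convex m-gon are counted by C_{m−2}. The Catalan number equal to 58786 is C_11.
So m − 2 = 11, giving m = 13 sides.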